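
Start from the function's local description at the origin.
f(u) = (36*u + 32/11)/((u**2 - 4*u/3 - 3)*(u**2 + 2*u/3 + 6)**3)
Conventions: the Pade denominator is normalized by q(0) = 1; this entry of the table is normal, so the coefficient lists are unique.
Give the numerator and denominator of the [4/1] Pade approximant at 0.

Taylor coefficients needed (expand at 0): a_0 = -4/891, a_1 = -835/16038, a_2 = 6073/144342, a_3 = -34627/2598156, a_4 = 92165/11691702, a_5 = -1425515/105225318.
Write the denominator as Q(u) = 1 + q1*u. Requiring Q*f - P = O(u^6) with deg P <= 4 kills the coefficients of u^5..u^5 in Q*f:
  u^5: a_5 + q1*a_4 = 0, i.e. -1425515/105225318 + (92165/11691702)*q1 = 0.
Solving this linear system: q1 = 285103/165897.
The numerator is Q*f truncated at degree 4: P0 = a_0 = -4/891; P1 = a_1 + q1*a_0 = -5890793/98542818; P2 = a_2 + q1*a_1 = -7006522/147814227; P3 = a_3 + q1*a_2 = 2824581547/47891809548; P4 = a_4 + q1*a_3 = -2158168897/143675428644.

The Pade approximant has numerator coefficients [-4/891, -5890793/98542818, -7006522/147814227, 2824581547/47891809548, -2158168897/143675428644]; denominator coefficients [1, 285103/165897].


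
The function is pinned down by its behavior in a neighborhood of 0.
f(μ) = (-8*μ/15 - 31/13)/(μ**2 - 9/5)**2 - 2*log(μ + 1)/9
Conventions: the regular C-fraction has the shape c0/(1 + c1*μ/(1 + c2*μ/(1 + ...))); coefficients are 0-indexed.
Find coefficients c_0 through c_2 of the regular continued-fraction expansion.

The regular C-fraction coefficients are [-775/1053, -1222/2325, -1232297/947050].

Taylor coefficients (expand at 0): a_0 = -775/1053, a_1 = -94/243, a_2 = -6697/9477.
c0 = a_0 = -775/1053. Peel one level at a time: if S = 1 + c*μ/S' with S'(0) = 1, then c is the μ-coefficient of S and S' = c*μ/(S - 1).
S_1 = c0/f = 1 + (-1222/2325)*μ + (-1232297/1801875)*μ^2 + ...; c1 = -1222/2325.
S_2 = c1*μ/(S_1 - 1) = 1 + (-1232297/947050)*μ + ...; c2 = -1232297/947050.


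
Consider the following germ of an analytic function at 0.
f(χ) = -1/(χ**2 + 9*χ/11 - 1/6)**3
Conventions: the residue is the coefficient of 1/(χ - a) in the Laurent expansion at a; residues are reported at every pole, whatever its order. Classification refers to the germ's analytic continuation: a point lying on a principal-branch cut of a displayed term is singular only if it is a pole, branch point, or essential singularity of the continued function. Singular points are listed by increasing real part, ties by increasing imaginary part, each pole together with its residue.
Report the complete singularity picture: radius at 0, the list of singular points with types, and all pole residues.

Radius of convergence at 0: -9/22 + (1/66)*sqrt(1455).
At -9/22 - (1/66)*sqrt(1455): a pole of order 3; residue (8696754/114084125)*sqrt(1455).
At -9/22 + (1/66)*sqrt(1455): a pole of order 3; residue -(8696754/114084125)*sqrt(1455).

Denominator factor (χ**2 + 9*χ/11 - 1/6)^3: discriminant 485/363, real irrational roots -9/22 + (1/66)*sqrt(1455) and -9/22 - (1/66)*sqrt(1455); poles of order 3, moduli -9/22 + (1/66)*sqrt(1455) and 9/22 + (1/66)*sqrt(1455).
The radius of convergence is the smallest modulus among the singular points: -9/22 + (1/66)*sqrt(1455).
The factor χ**2 + 9*χ/11 - 1/6 splits as (χ - a)(χ - a') with a = -9/22 - (1/66)*sqrt(1455), a' = -9/22 + (1/66)*sqrt(1455). At the order-3 pole a set g(χ) = (χ - a)^3*f(χ) = [-1] / (χ - a')^3.
Order-3 pole: residue = g''(a)/2; g''(-9/22 - (1/66)*sqrt(1455)) = (17393508/114084125)*sqrt(1455), so the residue is (8696754/114084125)*sqrt(1455).
The factor χ**2 + 9*χ/11 - 1/6 splits as (χ - a)(χ - a') with a = -9/22 + (1/66)*sqrt(1455), a' = -9/22 - (1/66)*sqrt(1455). At the order-3 pole a set g(χ) = (χ - a)^3*f(χ) = [-1] / (χ - a')^3.
Order-3 pole: residue = g''(a)/2; g''(-9/22 + (1/66)*sqrt(1455)) = -(17393508/114084125)*sqrt(1455), so the residue is -(8696754/114084125)*sqrt(1455).
List the singular points by increasing real part (a conjugate pair: the negative imaginary part first).


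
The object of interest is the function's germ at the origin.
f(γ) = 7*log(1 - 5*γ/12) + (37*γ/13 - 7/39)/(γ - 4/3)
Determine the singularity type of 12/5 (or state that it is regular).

The point is a logarithmic branch point.

The term (7)*log(1 - γ/(12/5)) has argument 1 - 12/5/(12/5) = 0 at 12/5: a logarithmic (infinitely-sheeted) branch point; the remaining terms are analytic or single-valued there.


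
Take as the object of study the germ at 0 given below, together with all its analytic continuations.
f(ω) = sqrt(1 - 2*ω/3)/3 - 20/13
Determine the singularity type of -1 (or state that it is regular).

There is no denominator, hence no pole anywhere.
Branch term sqrt(1 - ω/(3/2)): argument at -1 is 5/3, nonzero, so -1 is not its branch point (a point on a principal cut is still regular for the continued germ).
So the germ continues analytically to -1.

The point is a regular point.


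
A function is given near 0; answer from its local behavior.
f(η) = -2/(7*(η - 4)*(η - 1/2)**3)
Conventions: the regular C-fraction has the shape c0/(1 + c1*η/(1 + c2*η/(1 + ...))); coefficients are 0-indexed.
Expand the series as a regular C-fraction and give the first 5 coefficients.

Taylor coefficients (expand at 0): a_0 = -4/7, a_1 = -25/7, a_2 = -409/28, a_3 = -5529/112, a_4 = -9567/64.
c0 = a_0 = -4/7. Peel one level at a time: if S = 1 + c*η/S' with S'(0) = 1, then c is the η-coefficient of S and S' = c*η/(S - 1).
S_1 = c0/f = 1 + (-25/4)*η + (27/2)*η^2 + ...; c1 = -25/4.
S_2 = c1*η/(S_1 - 1) = 1 + (54/25)*η + (1816/625)*η^2 + ...; c2 = 54/25.
S_3 = c2*η/(S_2 - 1) = 1 + (-908/675)*η + (376/729)*η^2 + ...; c3 = -908/675.
S_4 = c3*η/(S_3 - 1) = 1 + (2350/6129)*η + ...; c4 = 2350/6129.

The regular C-fraction coefficients are [-4/7, -25/4, 54/25, -908/675, 2350/6129].


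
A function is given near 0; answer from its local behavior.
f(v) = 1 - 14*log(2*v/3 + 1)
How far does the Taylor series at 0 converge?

Branch term (-14)*log(1 - v/(-3/2)): its argument vanishes at v = -3/2, a logarithmic branch point, modulus 3/2.
The radius of convergence is the smallest modulus among the singular points: 3/2.

The radius of convergence is 3/2.


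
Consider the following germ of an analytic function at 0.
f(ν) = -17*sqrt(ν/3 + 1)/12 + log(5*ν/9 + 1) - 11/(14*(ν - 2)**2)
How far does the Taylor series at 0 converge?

Denominator factor (ν - 2)^2: pole of order 2 at 2, modulus 2.
Branch term (-17/12)*sqrt(1 - ν/(-3)): its argument vanishes at ν = -3, a square-root branch point, modulus 3.
Branch term (1)*log(1 - ν/(-9/5)): its argument vanishes at ν = -9/5, a logarithmic branch point, modulus 9/5.
The radius of convergence is the smallest modulus among the singular points: 9/5.

The radius of convergence is 9/5.


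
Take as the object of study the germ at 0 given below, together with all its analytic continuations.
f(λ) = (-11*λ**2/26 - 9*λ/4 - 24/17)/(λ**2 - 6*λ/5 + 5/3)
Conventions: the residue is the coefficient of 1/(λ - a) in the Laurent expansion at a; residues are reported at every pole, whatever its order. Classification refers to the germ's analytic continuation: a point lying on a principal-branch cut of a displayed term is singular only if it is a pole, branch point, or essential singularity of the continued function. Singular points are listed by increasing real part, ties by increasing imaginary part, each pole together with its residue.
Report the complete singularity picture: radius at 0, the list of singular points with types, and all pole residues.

Radius of convergence at 0: (1/3)*sqrt(15).
At (3/5) - ((7/15)*sqrt(6))*i: a pole of order 1; residue (-717/520) - ((156551/371280)*sqrt(6))*i.
At (3/5) + ((7/15)*sqrt(6))*i: a pole of order 1; residue (-717/520) + ((156551/371280)*sqrt(6))*i.

Denominator factor (λ**2 - 6*λ/5 + 5/3): discriminant -392/75, complex-conjugate roots (3/5) + ((7/15)*sqrt(6))*i and (3/5) - ((7/15)*sqrt(6))*i; poles of order 1, moduli (1/3)*sqrt(15) and (1/3)*sqrt(15).
The radius of convergence is the smallest modulus among the singular points: (1/3)*sqrt(15).
The factor λ**2 - 6*λ/5 + 5/3 splits as (λ - a)(λ - a') with a = (3/5) - ((7/15)*sqrt(6))*i, a' = (3/5) + ((7/15)*sqrt(6))*i. At the order-1 pole a set g(λ) = (λ - a)*f(λ) = [-11*λ**2/26 - 9*λ/4 - 24/17] / (λ - a').
Simple pole: residue = g(a) at a = (3/5) - ((7/15)*sqrt(6))*i, which is (-717/520) - ((156551/371280)*sqrt(6))*i.
The factor λ**2 - 6*λ/5 + 5/3 splits as (λ - a)(λ - a') with a = (3/5) + ((7/15)*sqrt(6))*i, a' = (3/5) - ((7/15)*sqrt(6))*i. At the order-1 pole a set g(λ) = (λ - a)*f(λ) = [-11*λ**2/26 - 9*λ/4 - 24/17] / (λ - a').
Simple pole: residue = g(a) at a = (3/5) + ((7/15)*sqrt(6))*i, which is (-717/520) + ((156551/371280)*sqrt(6))*i.
List the singular points by increasing real part (a conjugate pair: the negative imaginary part first).


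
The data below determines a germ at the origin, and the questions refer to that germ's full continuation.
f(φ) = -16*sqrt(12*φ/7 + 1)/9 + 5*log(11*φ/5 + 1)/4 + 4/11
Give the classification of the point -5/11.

The point is a logarithmic branch point.

The term (5/4)*log(1 - φ/(-5/11)) has argument 1 - -5/11/(-5/11) = 0 at -5/11: a logarithmic (infinitely-sheeted) branch point; the remaining terms are analytic or single-valued there.


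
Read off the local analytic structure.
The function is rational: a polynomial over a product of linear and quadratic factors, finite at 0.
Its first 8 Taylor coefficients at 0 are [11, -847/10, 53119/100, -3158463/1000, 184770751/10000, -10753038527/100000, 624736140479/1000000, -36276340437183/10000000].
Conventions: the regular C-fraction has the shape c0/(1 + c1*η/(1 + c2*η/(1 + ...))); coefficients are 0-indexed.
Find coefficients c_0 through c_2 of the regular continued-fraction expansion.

Taylor coefficients (read off): a_0 = 11, a_1 = -847/10, a_2 = 53119/100.
c0 = a_0 = 11. Peel one level at a time: if S = 1 + c*η/S' with S'(0) = 1, then c is the η-coefficient of S and S' = c*η/(S - 1).
S_1 = c0/f = 1 + (77/10)*η + (11)*η^2 + ...; c1 = 77/10.
S_2 = c1*η/(S_1 - 1) = 1 + (-10/7)*η + ...; c2 = -10/7.

The regular C-fraction coefficients are [11, 77/10, -10/7].


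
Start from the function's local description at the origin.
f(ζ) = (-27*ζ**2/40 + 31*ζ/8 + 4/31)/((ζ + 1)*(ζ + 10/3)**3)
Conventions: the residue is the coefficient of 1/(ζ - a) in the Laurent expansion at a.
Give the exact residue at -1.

The residue is -74007/212660.

At the order-1 pole -1 set g(ζ) = (ζ - (-1))*f(ζ) = (-27*ζ**2/40 + 31*ζ/8 + 4/31)/(ζ + 10/3)**3.
Simple pole: residue = g(a) at a = -1, which is -74007/212660.


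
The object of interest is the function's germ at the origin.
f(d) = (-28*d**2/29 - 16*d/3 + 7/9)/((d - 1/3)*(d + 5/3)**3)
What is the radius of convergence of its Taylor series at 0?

The radius of convergence is 1/3.

Denominator factor (d + 5/3)^3: pole of order 3 at -5/3, modulus 5/3.
Denominator factor (d - 1/3): pole of order 1 at 1/3, modulus 1/3.
The radius of convergence is the smallest modulus among the singular points: 1/3.


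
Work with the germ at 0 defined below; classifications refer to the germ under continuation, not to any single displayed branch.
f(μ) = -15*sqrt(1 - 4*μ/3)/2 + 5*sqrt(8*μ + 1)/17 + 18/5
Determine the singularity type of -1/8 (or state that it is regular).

The point is an algebraic (square-root) branch point.

The term (5/17)*sqrt(1 - μ/(-1/8)) has argument 1 - -1/8/(-1/8) = 0 at -1/8: a square-root (algebraic, two-sheeted) branch point; the remaining terms are analytic or single-valued there.


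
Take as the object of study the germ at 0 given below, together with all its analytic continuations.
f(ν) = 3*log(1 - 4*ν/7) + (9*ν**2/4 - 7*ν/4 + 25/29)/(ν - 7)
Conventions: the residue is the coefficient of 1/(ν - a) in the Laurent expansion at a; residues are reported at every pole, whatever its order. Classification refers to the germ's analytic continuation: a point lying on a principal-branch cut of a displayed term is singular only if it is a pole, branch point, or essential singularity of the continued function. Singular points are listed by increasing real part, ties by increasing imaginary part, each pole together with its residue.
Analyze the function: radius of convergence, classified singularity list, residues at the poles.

Denominator factor (ν - 7): pole of order 1 at 7, modulus 7.
Branch term (3)*log(1 - ν/(7/4)): its argument vanishes at ν = 7/4, a logarithmic branch point, modulus 7/4.
The radius of convergence is the smallest modulus among the singular points: 7/4.
The branch term is analytic at 7 and contributes nothing to the residue; only the rational part matters.
At the order-1 pole 7 set g(ν) = (ν - (7))*(rational part) = 9*ν**2/4 - 7*ν/4 + 25/29.
Simple pole: residue = g(a) at a = 7, which is 2867/29.
List the singular points by increasing real part (a conjugate pair: the negative imaginary part first).

Radius of convergence at 0: 7/4.
At 7/4: a logarithmic branch point.
At 7: a pole of order 1; residue 2867/29.


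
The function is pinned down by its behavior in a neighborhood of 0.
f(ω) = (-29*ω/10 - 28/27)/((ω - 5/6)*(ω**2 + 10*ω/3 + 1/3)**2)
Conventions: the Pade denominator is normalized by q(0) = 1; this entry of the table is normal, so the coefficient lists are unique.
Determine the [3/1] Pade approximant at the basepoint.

Taylor coefficients needed (expand at 0): a_0 = 56/5, a_1 = -4481/25, a_2 = 306414/125, a_3 = -19146466/625, a_4 = 1136183704/3125.
Write the denominator as Q(ω) = 1 + q1*ω. Requiring Q*f - P = O(ω^5) with deg P <= 3 kills the coefficients of ω^4..ω^4 in Q*f:
  ω^4: a_4 + q1*a_3 = 0, i.e. 1136183704/3125 + (-19146466/625)*q1 = 0.
Solving this linear system: q1 = 568091852/47866165.
The numerator is Q*f truncated at degree 3: P0 = a_0 = 56/5; P1 = a_1 + q1*a_0 = -11084513361/239330825; P2 = a_2 + q1*a_1 = 15510121106/47866165; P3 = a_3 + q1*a_2 = -368891336234/239330825.

The Pade approximant has numerator coefficients [56/5, -11084513361/239330825, 15510121106/47866165, -368891336234/239330825]; denominator coefficients [1, 568091852/47866165].


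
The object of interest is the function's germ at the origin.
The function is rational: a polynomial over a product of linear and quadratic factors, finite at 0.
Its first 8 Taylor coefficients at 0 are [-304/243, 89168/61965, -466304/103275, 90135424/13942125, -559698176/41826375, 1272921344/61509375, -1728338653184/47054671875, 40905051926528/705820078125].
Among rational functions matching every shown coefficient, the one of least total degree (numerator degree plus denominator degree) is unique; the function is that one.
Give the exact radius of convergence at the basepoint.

No rational of total degree below 5 reproduces all 8 coefficients; solving the [1/4] Pade equations on them gives f(ω) = (ω/17 - 19/27)/(ω**2 - 2*ω/5 - 3/4)**2, whose expansion matches every shown term.
Denominator factor (ω**2 - 2*ω/5 - 3/4)^2: discriminant 79/25, real irrational roots 1/5 + (1/10)*sqrt(79) and 1/5 - (1/10)*sqrt(79); poles of order 2, moduli 1/5 + (1/10)*sqrt(79) and -1/5 + (1/10)*sqrt(79).
The radius of convergence is the smallest modulus among the singular points: -1/5 + (1/10)*sqrt(79).

The radius of convergence is -1/5 + (1/10)*sqrt(79).


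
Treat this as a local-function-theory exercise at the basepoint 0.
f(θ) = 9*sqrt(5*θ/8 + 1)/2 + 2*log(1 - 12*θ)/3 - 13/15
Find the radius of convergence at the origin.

Branch term (2/3)*log(1 - θ/(1/12)): its argument vanishes at θ = 1/12, a logarithmic branch point, modulus 1/12.
Branch term (9/2)*sqrt(1 - θ/(-8/5)): its argument vanishes at θ = -8/5, a square-root branch point, modulus 8/5.
The radius of convergence is the smallest modulus among the singular points: 1/12.

The radius of convergence is 1/12.


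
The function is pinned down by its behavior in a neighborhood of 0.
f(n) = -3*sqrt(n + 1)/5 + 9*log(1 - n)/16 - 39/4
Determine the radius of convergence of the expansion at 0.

Branch term (-3/5)*sqrt(1 - n/(-1)): its argument vanishes at n = -1, a square-root branch point, modulus 1.
Branch term (9/16)*log(1 - n/(1)): its argument vanishes at n = 1, a logarithmic branch point, modulus 1.
The radius of convergence is the smallest modulus among the singular points: 1.

The radius of convergence is 1.


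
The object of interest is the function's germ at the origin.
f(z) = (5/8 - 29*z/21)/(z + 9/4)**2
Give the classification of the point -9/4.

The denominator factor z + 9/4 vanishes at -9/4 and appears to the power 2; the numerator there equals 209/56, nonzero, and no other factor vanishes.
Hence a pole whose order is the multiplicity, 2.

The point is a pole of order 2.


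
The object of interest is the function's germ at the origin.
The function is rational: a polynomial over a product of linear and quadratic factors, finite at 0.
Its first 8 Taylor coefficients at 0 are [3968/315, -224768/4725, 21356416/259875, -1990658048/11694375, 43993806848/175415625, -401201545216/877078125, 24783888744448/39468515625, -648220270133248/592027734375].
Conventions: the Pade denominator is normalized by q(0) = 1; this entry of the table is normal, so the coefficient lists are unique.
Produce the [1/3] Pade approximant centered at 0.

Taylor coefficients needed (read off): a_0 = 3968/315, a_1 = -224768/4725, a_2 = 21356416/259875, a_3 = -1990658048/11694375, a_4 = 43993806848/175415625.
Write the denominator as Q(ρ) = 1 + q1*ρ + q2*ρ^2 + q3*ρ^3. Requiring Q*f - P = O(ρ^5) with deg P <= 1 kills the coefficients of ρ^2..ρ^4 in Q*f:
  ρ^2: a_2 + q1*a_1 + q2*a_0 = 0, i.e. 21356416/259875 + (-224768/4725)*q1 + (3968/315)*q2 = 0.
  ρ^3: a_3 + q1*a_2 + q2*a_1 + q3*a_0 = 0, i.e. -1990658048/11694375 + (21356416/259875)*q1 + (-224768/4725)*q2 + (3968/315)*q3 = 0.
  ρ^4: a_4 + q1*a_3 + q2*a_2 + q3*a_1 = 0, i.e. 43993806848/175415625 + (-1990658048/11694375)*q1 + (21356416/259875)*q2 + (-224768/4725)*q3 = 0.
Solving this linear system: q1 = 9418140959/8805354360, q2 = -16408882847/6604015770, q3 = -496476005777/174346016328.
The numerator is Q*f truncated at degree 1: P0 = a_0 = 3968/315; P1 = a_1 + q1*a_0 = -337760509264/9906023655.

The Pade approximant has numerator coefficients [3968/315, -337760509264/9906023655]; denominator coefficients [1, 9418140959/8805354360, -16408882847/6604015770, -496476005777/174346016328].


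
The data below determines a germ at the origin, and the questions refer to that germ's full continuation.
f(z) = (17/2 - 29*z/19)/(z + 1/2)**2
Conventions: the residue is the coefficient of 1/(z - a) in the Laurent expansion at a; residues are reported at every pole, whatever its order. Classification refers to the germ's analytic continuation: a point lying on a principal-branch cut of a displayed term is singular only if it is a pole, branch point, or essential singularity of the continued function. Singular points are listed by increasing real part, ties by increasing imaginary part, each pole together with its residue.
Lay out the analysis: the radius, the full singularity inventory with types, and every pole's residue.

Radius of convergence at 0: 1/2.
At -1/2: a pole of order 2; residue -29/19.

Denominator factor (z + 1/2)^2: pole of order 2 at -1/2, modulus 1/2.
The radius of convergence is the smallest modulus among the singular points: 1/2.
At the order-2 pole -1/2 set g(z) = (z - (-1/2))^2*f(z) = 17/2 - 29*z/19.
Order-2 pole: residue = g'(a); g'(-1/2) = -29/19, so the residue is -29/19.


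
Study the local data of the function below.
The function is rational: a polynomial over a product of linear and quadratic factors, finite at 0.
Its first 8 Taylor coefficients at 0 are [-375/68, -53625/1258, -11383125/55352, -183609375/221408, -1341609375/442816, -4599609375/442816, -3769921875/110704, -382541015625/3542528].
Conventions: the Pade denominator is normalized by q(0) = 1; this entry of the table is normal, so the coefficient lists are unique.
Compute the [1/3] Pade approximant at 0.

The Pade approximant has numerator coefficients [-375/68, -152928629625/19199000744]; denominator coefficients [1, -815351545/129722978, 1464927425/129722978, -18715161375/5707811032].

Taylor coefficients needed (read off): a_0 = -375/68, a_1 = -53625/1258, a_2 = -11383125/55352, a_3 = -183609375/221408, a_4 = -1341609375/442816.
Write the denominator as Q(ν) = 1 + q1*ν + q2*ν^2 + q3*ν^3. Requiring Q*f - P = O(ν^5) with deg P <= 1 kills the coefficients of ν^2..ν^4 in Q*f:
  ν^2: a_2 + q1*a_1 + q2*a_0 = 0, i.e. -11383125/55352 + (-53625/1258)*q1 + (-375/68)*q2 = 0.
  ν^3: a_3 + q1*a_2 + q2*a_1 + q3*a_0 = 0, i.e. -183609375/221408 + (-11383125/55352)*q1 + (-53625/1258)*q2 + (-375/68)*q3 = 0.
  ν^4: a_4 + q1*a_3 + q2*a_2 + q3*a_1 = 0, i.e. -1341609375/442816 + (-183609375/221408)*q1 + (-11383125/55352)*q2 + (-53625/1258)*q3 = 0.
Solving this linear system: q1 = -815351545/129722978, q2 = 1464927425/129722978, q3 = -18715161375/5707811032.
The numerator is Q*f truncated at degree 1: P0 = a_0 = -375/68; P1 = a_1 + q1*a_0 = -152928629625/19199000744.


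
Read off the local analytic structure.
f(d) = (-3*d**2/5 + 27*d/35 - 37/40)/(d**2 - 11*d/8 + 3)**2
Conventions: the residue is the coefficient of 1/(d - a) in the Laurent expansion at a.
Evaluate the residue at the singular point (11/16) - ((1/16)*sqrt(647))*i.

The residue is -((78656/14651315)*sqrt(647))*i.

The factor d**2 - 11*d/8 + 3 splits as (d - a)(d - a') with a = (11/16) - ((1/16)*sqrt(647))*i, a' = (11/16) + ((1/16)*sqrt(647))*i. At the order-2 pole a set g(d) = (d - a)^2*f(d) = [-3*d**2/5 + 27*d/35 - 37/40] / (d - a')^2.
Order-2 pole: residue = g'(a); g'((11/16) - ((1/16)*sqrt(647))*i) = -((78656/14651315)*sqrt(647))*i, so the residue is -((78656/14651315)*sqrt(647))*i.


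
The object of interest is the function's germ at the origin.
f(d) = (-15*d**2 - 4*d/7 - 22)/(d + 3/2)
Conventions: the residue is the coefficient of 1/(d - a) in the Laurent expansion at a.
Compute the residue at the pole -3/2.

The residue is -1537/28.

At the order-1 pole -3/2 set g(d) = (d - (-3/2))*f(d) = -15*d**2 - 4*d/7 - 22.
Simple pole: residue = g(a) at a = -3/2, which is -1537/28.


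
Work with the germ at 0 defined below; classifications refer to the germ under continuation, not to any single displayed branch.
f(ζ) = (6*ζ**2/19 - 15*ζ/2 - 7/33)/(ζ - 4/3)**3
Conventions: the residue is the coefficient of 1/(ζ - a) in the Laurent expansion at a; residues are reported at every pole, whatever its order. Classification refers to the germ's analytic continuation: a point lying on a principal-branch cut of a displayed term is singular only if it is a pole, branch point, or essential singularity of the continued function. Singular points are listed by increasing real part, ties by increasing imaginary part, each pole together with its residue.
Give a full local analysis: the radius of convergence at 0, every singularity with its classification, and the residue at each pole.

Denominator factor (ζ - 4/3)^3: pole of order 3 at 4/3, modulus 4/3.
The radius of convergence is the smallest modulus among the singular points: 4/3.
At the order-3 pole 4/3 set g(ζ) = (ζ - (4/3))^3*f(ζ) = 6*ζ**2/19 - 15*ζ/2 - 7/33.
Order-3 pole: residue = g''(a)/2; g''(4/3) = 12/19, so the residue is 6/19.

Radius of convergence at 0: 4/3.
At 4/3: a pole of order 3; residue 6/19.


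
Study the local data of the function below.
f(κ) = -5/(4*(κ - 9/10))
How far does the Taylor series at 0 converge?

Denominator factor (κ - 9/10): pole of order 1 at 9/10, modulus 9/10.
The radius of convergence is the smallest modulus among the singular points: 9/10.

The radius of convergence is 9/10.


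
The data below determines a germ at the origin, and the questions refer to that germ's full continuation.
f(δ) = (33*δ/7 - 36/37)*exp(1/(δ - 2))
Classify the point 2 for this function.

The exponent 1/(δ - (2)) has a pole at 2, so exp(1/(δ - (2))) takes every nonzero value near it: an essential singularity (not a pole of any order).

The point is an essential singularity.


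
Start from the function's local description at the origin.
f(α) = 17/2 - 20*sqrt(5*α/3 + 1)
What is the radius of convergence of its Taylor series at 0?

The radius of convergence is 3/5.

Branch term (-20)*sqrt(1 - α/(-3/5)): its argument vanishes at α = -3/5, a square-root branch point, modulus 3/5.
The radius of convergence is the smallest modulus among the singular points: 3/5.


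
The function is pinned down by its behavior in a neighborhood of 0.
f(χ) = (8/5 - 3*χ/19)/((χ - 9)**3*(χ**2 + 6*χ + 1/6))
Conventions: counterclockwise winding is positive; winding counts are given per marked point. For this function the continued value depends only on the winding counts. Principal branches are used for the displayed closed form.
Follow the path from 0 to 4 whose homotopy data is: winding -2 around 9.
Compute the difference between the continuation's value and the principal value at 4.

The function is rational, hence single-valued: continuing it around any pole returns the same value, so the difference is 0.

Continued minus principal equals 0.


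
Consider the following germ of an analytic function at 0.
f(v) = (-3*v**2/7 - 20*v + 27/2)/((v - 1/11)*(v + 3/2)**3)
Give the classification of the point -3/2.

The point is a pole of order 3.

The denominator factor v + 3/2 vanishes at -3/2 and appears to the power 3; the numerator there equals 1191/28, nonzero, and no other factor vanishes.
Hence a pole whose order is the multiplicity, 3.


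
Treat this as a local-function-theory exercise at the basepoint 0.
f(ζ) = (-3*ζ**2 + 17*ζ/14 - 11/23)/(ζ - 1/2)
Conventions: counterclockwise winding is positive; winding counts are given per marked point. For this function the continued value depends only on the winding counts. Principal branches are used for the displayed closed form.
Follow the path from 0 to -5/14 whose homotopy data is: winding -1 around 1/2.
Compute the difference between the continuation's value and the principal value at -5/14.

The function is rational, hence single-valued: continuing it around any pole returns the same value, so the difference is 0.

Continued minus principal equals 0.


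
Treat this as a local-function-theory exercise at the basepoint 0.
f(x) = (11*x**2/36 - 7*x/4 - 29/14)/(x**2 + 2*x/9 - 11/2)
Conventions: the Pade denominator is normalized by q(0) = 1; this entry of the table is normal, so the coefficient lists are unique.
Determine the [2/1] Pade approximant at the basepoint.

Taylor coefficients needed (expand at 0): a_0 = 29/77, a_1 = 5083/15246, a_2 = 39835/1509354, a_3 = 4608623/74713023.
Write the denominator as Q(x) = 1 + q1*x. Requiring Q*f - P = O(x^4) with deg P <= 2 kills the coefficients of x^3..x^3 in Q*f:
  x^3: a_3 + q1*a_2 = 0, i.e. 4608623/74713023 + (39835/1509354)*q1 = 0.
Solving this linear system: q1 = -9217246/3943665.
The numerator is Q*f truncated at degree 2: P0 = a_0 = 29/77; P1 = a_1 + q1*a_0 = -3354737/6134590; P2 = a_2 + q1*a_1 = -41565137/55211310.

The Pade approximant has numerator coefficients [29/77, -3354737/6134590, -41565137/55211310]; denominator coefficients [1, -9217246/3943665].


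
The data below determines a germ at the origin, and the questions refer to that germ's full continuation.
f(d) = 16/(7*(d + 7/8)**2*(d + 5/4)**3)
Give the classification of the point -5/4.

The point is a pole of order 3.

The denominator factor d + 5/4 vanishes at -5/4 and appears to the power 3; the numerator there equals 16/7, nonzero, and no other factor vanishes.
Hence a pole whose order is the multiplicity, 3.


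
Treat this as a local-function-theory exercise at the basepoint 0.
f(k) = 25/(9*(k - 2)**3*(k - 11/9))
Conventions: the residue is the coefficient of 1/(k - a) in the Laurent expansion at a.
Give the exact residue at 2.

At the order-3 pole 2 set g(k) = (k - (2))^3*f(k) = 25/(9*(k - 11/9)).
Order-3 pole: residue = g''(a)/2; g''(2) = 4050/343, so the residue is 2025/343.

The residue is 2025/343.


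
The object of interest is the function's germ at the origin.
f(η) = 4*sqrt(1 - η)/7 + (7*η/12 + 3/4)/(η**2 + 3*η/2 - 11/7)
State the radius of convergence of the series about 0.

The radius of convergence is -3/4 + (1/28)*sqrt(1673).

Denominator factor (η**2 + 3*η/2 - 11/7): discriminant 239/28, real irrational roots -3/4 + (1/28)*sqrt(1673) and -3/4 - (1/28)*sqrt(1673); poles of order 1, moduli -3/4 + (1/28)*sqrt(1673) and 3/4 + (1/28)*sqrt(1673).
Branch term (4/7)*sqrt(1 - η/(1)): its argument vanishes at η = 1, a square-root branch point, modulus 1.
The radius of convergence is the smallest modulus among the singular points: -3/4 + (1/28)*sqrt(1673).


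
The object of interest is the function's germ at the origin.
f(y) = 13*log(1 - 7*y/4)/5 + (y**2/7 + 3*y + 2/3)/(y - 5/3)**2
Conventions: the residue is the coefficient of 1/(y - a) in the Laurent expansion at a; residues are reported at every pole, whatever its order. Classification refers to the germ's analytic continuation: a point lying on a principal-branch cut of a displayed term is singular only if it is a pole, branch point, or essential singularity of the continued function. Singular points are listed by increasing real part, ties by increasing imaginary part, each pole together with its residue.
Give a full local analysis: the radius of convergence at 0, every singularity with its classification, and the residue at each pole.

Radius of convergence at 0: 4/7.
At 4/7: a logarithmic branch point.
At 5/3: a pole of order 2; residue 73/21.

Denominator factor (y - 5/3)^2: pole of order 2 at 5/3, modulus 5/3.
Branch term (13/5)*log(1 - y/(4/7)): its argument vanishes at y = 4/7, a logarithmic branch point, modulus 4/7.
The radius of convergence is the smallest modulus among the singular points: 4/7.
The branch term is analytic at 5/3 and contributes nothing to the residue; only the rational part matters.
At the order-2 pole 5/3 set g(y) = (y - (5/3))^2*(rational part) = y**2/7 + 3*y + 2/3.
Order-2 pole: residue = g'(a); g'(5/3) = 73/21, so the residue is 73/21.
List the singular points by increasing real part (a conjugate pair: the negative imaginary part first).


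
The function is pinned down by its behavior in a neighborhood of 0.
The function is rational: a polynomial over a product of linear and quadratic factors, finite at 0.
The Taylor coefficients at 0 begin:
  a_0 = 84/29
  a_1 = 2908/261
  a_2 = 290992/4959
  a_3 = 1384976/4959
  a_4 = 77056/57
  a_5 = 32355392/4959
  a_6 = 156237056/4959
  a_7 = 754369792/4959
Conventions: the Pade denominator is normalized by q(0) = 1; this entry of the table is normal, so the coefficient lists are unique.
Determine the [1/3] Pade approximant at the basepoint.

The Pade approximant has numerator coefficients [84/29, -327230720420/55204594677]; denominator coefficients [1, -1246438096/211511857, 509603132/211511857, 55037138256/4018725283].

Taylor coefficients needed (read off): a_0 = 84/29, a_1 = 2908/261, a_2 = 290992/4959, a_3 = 1384976/4959, a_4 = 77056/57.
Write the denominator as Q(ν) = 1 + q1*ν + q2*ν^2 + q3*ν^3. Requiring Q*f - P = O(ν^5) with deg P <= 1 kills the coefficients of ν^2..ν^4 in Q*f:
  ν^2: a_2 + q1*a_1 + q2*a_0 = 0, i.e. 290992/4959 + (2908/261)*q1 + (84/29)*q2 = 0.
  ν^3: a_3 + q1*a_2 + q2*a_1 + q3*a_0 = 0, i.e. 1384976/4959 + (290992/4959)*q1 + (2908/261)*q2 + (84/29)*q3 = 0.
  ν^4: a_4 + q1*a_3 + q2*a_2 + q3*a_1 = 0, i.e. 77056/57 + (1384976/4959)*q1 + (290992/4959)*q2 + (2908/261)*q3 = 0.
Solving this linear system: q1 = -1246438096/211511857, q2 = 509603132/211511857, q3 = 55037138256/4018725283.
The numerator is Q*f truncated at degree 1: P0 = a_0 = 84/29; P1 = a_1 + q1*a_0 = -327230720420/55204594677.


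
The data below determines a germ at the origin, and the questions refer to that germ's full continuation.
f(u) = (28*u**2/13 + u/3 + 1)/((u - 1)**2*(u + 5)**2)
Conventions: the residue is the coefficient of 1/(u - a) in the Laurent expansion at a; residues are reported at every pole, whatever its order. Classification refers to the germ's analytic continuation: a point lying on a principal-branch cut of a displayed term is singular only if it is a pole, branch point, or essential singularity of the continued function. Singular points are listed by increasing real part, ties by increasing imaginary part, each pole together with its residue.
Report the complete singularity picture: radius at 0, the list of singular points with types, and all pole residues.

Denominator factor (u + 5)^2: pole of order 2 at -5, modulus 5.
Denominator factor (u - 1)^2: pole of order 2 at 1, modulus 1.
The radius of convergence is the smallest modulus among the singular points: 1.
At the order-2 pole -5 set g(u) = (u - (-5))^2*f(u) = (28*u**2/13 + u/3 + 1)/(u - 1)**2.
Order-2 pole: residue = g'(a); g'(-5) = -407/4212, so the residue is -407/4212.
At the order-2 pole 1 set g(u) = (u - (1))^2*f(u) = (28*u**2/13 + u/3 + 1)/(u + 5)**2.
Order-2 pole: residue = g'(a); g'(1) = 407/4212, so the residue is 407/4212.
List the singular points by increasing real part (a conjugate pair: the negative imaginary part first).

Radius of convergence at 0: 1.
At -5: a pole of order 2; residue -407/4212.
At 1: a pole of order 2; residue 407/4212.


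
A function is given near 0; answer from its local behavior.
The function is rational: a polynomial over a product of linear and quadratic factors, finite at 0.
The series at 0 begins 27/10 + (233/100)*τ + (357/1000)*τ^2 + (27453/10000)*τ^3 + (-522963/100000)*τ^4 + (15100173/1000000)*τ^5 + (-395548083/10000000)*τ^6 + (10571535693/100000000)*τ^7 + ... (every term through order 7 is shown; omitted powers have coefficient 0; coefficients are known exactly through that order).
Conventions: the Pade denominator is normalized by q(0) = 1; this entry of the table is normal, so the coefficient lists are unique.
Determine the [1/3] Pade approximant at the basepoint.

The Pade approximant has numerator coefficients [27/10, 1054499/140854]; denominator coefficients [1, 1345017/704270, -125382/70427, 188073/704270].

Taylor coefficients needed (read off): a_0 = 27/10, a_1 = 233/100, a_2 = 357/1000, a_3 = 27453/10000, a_4 = -522963/100000.
Write the denominator as Q(τ) = 1 + q1*τ + q2*τ^2 + q3*τ^3. Requiring Q*f - P = O(τ^5) with deg P <= 1 kills the coefficients of τ^2..τ^4 in Q*f:
  τ^2: a_2 + q1*a_1 + q2*a_0 = 0, i.e. 357/1000 + (233/100)*q1 + (27/10)*q2 = 0.
  τ^3: a_3 + q1*a_2 + q2*a_1 + q3*a_0 = 0, i.e. 27453/10000 + (357/1000)*q1 + (233/100)*q2 + (27/10)*q3 = 0.
  τ^4: a_4 + q1*a_3 + q2*a_2 + q3*a_1 = 0, i.e. -522963/100000 + (27453/10000)*q1 + (357/1000)*q2 + (233/100)*q3 = 0.
Solving this linear system: q1 = 1345017/704270, q2 = -125382/70427, q3 = 188073/704270.
The numerator is Q*f truncated at degree 1: P0 = a_0 = 27/10; P1 = a_1 + q1*a_0 = 1054499/140854.


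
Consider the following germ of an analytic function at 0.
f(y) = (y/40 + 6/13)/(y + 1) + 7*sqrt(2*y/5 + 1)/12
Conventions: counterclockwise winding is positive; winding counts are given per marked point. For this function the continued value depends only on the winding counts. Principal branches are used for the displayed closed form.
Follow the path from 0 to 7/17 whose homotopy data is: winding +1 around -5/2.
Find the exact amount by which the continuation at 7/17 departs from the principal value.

Continued minus principal equals -(7/170)*sqrt(935).

The rational part is single-valued and drops out of the difference; each branch term changes only by its own monodromy.
(7/12)*sqrt(1 - y/(-5/2)): winding +1 is odd, the square root flips sign, contributing -2*(7/12)*sqrt(1 - (7/17)/(-5/2)) = -2*(7/12)*sqrt(99/85) = -(7/170)*sqrt(935).
Summing the contributions at y = 7/17 gives -(7/170)*sqrt(935).


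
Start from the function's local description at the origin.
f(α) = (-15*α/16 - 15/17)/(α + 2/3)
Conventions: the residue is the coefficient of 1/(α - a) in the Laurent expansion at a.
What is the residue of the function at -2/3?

The residue is -35/136.

At the order-1 pole -2/3 set g(α) = (α - (-2/3))*f(α) = -15*α/16 - 15/17.
Simple pole: residue = g(a) at a = -2/3, which is -35/136.


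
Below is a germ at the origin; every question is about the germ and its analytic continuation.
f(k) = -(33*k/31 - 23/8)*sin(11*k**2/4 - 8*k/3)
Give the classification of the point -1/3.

The point is a regular point.

There is no denominator, hence no pole anywhere.
The factor -sin(11*k**2/4 - 8*k/3) is entire.
So the germ continues analytically to -1/3.


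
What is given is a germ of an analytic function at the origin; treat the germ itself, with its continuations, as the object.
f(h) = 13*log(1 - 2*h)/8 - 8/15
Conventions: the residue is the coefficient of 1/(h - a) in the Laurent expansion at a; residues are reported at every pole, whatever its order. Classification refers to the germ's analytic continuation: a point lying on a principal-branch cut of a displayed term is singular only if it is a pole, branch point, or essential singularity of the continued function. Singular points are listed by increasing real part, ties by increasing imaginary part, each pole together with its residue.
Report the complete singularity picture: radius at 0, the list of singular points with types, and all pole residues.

Branch term (13/8)*log(1 - h/(1/2)): its argument vanishes at h = 1/2, a logarithmic branch point, modulus 1/2.
The radius of convergence is the smallest modulus among the singular points: 1/2.

Radius of convergence at 0: 1/2.
At 1/2: a logarithmic branch point.


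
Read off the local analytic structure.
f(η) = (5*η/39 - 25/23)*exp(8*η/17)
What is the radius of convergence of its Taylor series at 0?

The factor exp(8*η/17) is entire and contributes no finite singular point.
The polynomial part has no poles.
No finite singular points: the Taylor series at 0 converges everywhere.

The radius of convergence is infinite.


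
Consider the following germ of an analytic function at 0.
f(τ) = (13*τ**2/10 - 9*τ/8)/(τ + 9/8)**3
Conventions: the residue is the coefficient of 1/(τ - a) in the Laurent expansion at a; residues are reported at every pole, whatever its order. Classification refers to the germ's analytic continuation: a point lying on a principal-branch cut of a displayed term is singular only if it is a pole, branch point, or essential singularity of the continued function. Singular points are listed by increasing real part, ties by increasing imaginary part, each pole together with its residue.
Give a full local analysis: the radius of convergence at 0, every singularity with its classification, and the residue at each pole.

Radius of convergence at 0: 9/8.
At -9/8: a pole of order 3; residue 13/10.

Denominator factor (τ + 9/8)^3: pole of order 3 at -9/8, modulus 9/8.
The radius of convergence is the smallest modulus among the singular points: 9/8.
At the order-3 pole -9/8 set g(τ) = (τ - (-9/8))^3*f(τ) = 13*τ**2/10 - 9*τ/8.
Order-3 pole: residue = g''(a)/2; g''(-9/8) = 13/5, so the residue is 13/10.


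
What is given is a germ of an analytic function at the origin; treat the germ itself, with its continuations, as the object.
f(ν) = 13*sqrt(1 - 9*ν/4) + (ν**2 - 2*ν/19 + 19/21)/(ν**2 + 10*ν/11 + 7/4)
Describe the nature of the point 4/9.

The point is an algebraic (square-root) branch point.

The term (13)*sqrt(1 - ν/(4/9)) has argument 1 - 4/9/(4/9) = 0 at 4/9: a square-root (algebraic, two-sheeted) branch point; the remaining terms are analytic or single-valued there.


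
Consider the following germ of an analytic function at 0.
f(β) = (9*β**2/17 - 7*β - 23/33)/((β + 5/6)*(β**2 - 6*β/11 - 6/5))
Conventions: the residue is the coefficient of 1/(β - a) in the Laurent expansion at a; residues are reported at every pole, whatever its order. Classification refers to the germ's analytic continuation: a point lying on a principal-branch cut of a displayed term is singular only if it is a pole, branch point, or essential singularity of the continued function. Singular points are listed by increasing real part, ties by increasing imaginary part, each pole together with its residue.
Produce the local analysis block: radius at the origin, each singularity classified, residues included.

Denominator factor (β**2 - 6*β/11 - 6/5): discriminant 3084/605, real irrational roots 3/11 + (1/55)*sqrt(3855) and 3/11 - (1/55)*sqrt(3855); poles of order 1, moduli 3/11 + (1/55)*sqrt(3855) and -3/11 + (1/55)*sqrt(3855).
Denominator factor (β + 5/6): pole of order 1 at -5/6, modulus 5/6.
The radius of convergence is the smallest modulus among the singular points: 5/6.
The factor β**2 - 6*β/11 - 6/5 splits as (β - a)(β - a') with a = 3/11 - (1/55)*sqrt(3855), a' = 3/11 + (1/55)*sqrt(3855). At the order-1 pole a set g(β) = (β - a)*f(β) = [(9*β**2/17 - 7*β - 23/33)/(β + 5/6)] / (β - a').
Simple pole: residue = g(a) at a = 3/11 - (1/55)*sqrt(3855), which is 93087/1717 + (1195936/1323807)*sqrt(3855).
At the order-1 pole -5/6 set g(β) = (β - (-5/6))*f(β) = (9*β**2/17 - 7*β - 23/33)/(β**2 - 6*β/11 - 6/5).
Simple pole: residue = g(a) at a = -5/6, which is -185265/1717.
The factor β**2 - 6*β/11 - 6/5 splits as (β - a)(β - a') with a = 3/11 + (1/55)*sqrt(3855), a' = 3/11 - (1/55)*sqrt(3855). At the order-1 pole a set g(β) = (β - a)*f(β) = [(9*β**2/17 - 7*β - 23/33)/(β + 5/6)] / (β - a').
Simple pole: residue = g(a) at a = 3/11 + (1/55)*sqrt(3855), which is 93087/1717 - (1195936/1323807)*sqrt(3855).
List the singular points by increasing real part (a conjugate pair: the negative imaginary part first).

Radius of convergence at 0: 5/6.
At 3/11 - (1/55)*sqrt(3855): a pole of order 1; residue 93087/1717 + (1195936/1323807)*sqrt(3855).
At -5/6: a pole of order 1; residue -185265/1717.
At 3/11 + (1/55)*sqrt(3855): a pole of order 1; residue 93087/1717 - (1195936/1323807)*sqrt(3855).
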